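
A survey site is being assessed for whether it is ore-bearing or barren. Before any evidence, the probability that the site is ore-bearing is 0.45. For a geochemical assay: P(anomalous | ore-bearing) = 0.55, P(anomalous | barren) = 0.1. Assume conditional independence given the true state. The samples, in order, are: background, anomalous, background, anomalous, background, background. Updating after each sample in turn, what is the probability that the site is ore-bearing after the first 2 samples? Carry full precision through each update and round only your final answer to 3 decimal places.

After 'background': P(ore) = 0.45·0.4500 / (0.45·0.4500 + 0.9·0.5500) ≈ 0.2903
After 'anomalous': P(ore) = 0.55·0.2903 / (0.55·0.2903 + 0.1·0.7097) ≈ 0.6923

0.692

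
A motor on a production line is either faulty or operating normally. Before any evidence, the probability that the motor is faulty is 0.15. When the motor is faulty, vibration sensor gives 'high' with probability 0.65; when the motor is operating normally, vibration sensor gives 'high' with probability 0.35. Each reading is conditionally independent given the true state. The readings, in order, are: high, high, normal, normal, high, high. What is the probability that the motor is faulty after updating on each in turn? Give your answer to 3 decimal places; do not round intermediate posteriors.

0.378

Apply Bayes' rule sequentially, carrying P(faulty) forward.
After 'high': P(faulty) = 0.65·0.1500 / (0.65·0.1500 + 0.35·0.8500) ≈ 0.2468
After 'high': P(faulty) = 0.65·0.2468 / (0.65·0.2468 + 0.35·0.7532) ≈ 0.3784
After 'normal': P(faulty) = 0.35·0.3784 / (0.35·0.3784 + 0.65·0.6216) ≈ 0.2468
After 'normal': P(faulty) = 0.35·0.2468 / (0.35·0.2468 + 0.65·0.7532) ≈ 0.1500
After 'high': P(faulty) = 0.65·0.1500 / (0.65·0.1500 + 0.35·0.8500) ≈ 0.2468
After 'high': P(faulty) = 0.65·0.2468 / (0.65·0.2468 + 0.35·0.7532) ≈ 0.3784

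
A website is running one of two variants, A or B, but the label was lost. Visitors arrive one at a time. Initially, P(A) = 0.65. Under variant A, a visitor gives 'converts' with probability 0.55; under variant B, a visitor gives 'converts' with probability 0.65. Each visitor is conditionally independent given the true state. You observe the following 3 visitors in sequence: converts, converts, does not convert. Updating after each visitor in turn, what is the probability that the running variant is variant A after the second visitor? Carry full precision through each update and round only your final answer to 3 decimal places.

After 'converts': P(A) = 0.55·0.6500 / (0.55·0.6500 + 0.65·0.3500) ≈ 0.6111
After 'converts': P(A) = 0.55·0.6111 / (0.55·0.6111 + 0.65·0.3889) ≈ 0.5708

0.571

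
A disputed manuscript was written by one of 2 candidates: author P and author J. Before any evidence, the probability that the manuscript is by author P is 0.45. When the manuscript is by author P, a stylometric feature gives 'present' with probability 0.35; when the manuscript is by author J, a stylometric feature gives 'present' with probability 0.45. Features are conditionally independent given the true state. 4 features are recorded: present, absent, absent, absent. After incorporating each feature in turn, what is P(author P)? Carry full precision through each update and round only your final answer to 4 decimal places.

After 'present': P(author P) = 0.35·0.4500 / (0.35·0.4500 + 0.45·0.5500) ≈ 0.3889
After 'absent': P(author P) = 0.65·0.3889 / (0.65·0.3889 + 0.55·0.6111) ≈ 0.4292
After 'absent': P(author P) = 0.65·0.4292 / (0.65·0.4292 + 0.55·0.5708) ≈ 0.4706
After 'absent': P(author P) = 0.65·0.4706 / (0.65·0.4706 + 0.55·0.5294) ≈ 0.5123

0.5123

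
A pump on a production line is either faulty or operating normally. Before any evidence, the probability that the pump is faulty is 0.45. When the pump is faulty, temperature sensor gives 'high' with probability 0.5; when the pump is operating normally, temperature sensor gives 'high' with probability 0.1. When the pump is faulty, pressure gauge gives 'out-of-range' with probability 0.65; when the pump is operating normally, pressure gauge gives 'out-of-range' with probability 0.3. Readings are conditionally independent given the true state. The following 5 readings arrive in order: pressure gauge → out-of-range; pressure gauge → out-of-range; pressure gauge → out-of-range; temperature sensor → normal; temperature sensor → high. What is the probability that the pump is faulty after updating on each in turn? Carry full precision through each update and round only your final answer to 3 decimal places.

0.959

After pressure gauge='out-of-range': P(faulty) = 0.65·0.4500 / (0.65·0.4500 + 0.3·0.5500) ≈ 0.6393
After pressure gauge='out-of-range': P(faulty) = 0.65·0.6393 / (0.65·0.6393 + 0.3·0.3607) ≈ 0.7934
After pressure gauge='out-of-range': P(faulty) = 0.65·0.7934 / (0.65·0.7934 + 0.3·0.2066) ≈ 0.8927
After temperature sensor='normal': P(faulty) = 0.5·0.8927 / (0.5·0.8927 + 0.9·0.1073) ≈ 0.8222
After temperature sensor='high': P(faulty) = 0.5·0.8222 / (0.5·0.8222 + 0.1·0.1778) ≈ 0.9585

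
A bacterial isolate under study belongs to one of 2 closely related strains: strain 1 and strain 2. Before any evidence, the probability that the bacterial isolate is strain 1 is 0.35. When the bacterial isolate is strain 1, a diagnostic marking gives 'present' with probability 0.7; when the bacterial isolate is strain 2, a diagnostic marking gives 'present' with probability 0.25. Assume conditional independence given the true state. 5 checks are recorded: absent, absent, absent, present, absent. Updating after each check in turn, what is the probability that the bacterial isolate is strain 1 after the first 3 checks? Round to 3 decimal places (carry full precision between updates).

After 'absent': P(strain 1) = 0.3·0.3500 / (0.3·0.3500 + 0.75·0.6500) ≈ 0.1772
After 'absent': P(strain 1) = 0.3·0.1772 / (0.3·0.1772 + 0.75·0.8228) ≈ 0.0793
After 'absent': P(strain 1) = 0.3·0.0793 / (0.3·0.0793 + 0.75·0.9207) ≈ 0.0333

0.033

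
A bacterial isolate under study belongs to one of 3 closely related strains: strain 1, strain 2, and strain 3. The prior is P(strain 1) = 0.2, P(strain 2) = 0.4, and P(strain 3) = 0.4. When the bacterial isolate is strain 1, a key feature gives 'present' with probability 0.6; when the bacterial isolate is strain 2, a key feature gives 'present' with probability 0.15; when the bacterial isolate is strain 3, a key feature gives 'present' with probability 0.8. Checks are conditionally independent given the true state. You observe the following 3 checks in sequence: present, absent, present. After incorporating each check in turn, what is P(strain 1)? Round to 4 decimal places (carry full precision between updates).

0.3286

After 'present': normaliser = 0.6·0.2000 + 0.15·0.4000 + 0.8·0.4000; P(strain 1) ≈ 0.2400, P(strain 2) ≈ 0.1200, P(strain 3) ≈ 0.6400
After 'absent': normaliser = 0.4·0.2400 + 0.85·0.1200 + 0.2·0.6400; P(strain 1) ≈ 0.2945, P(strain 2) ≈ 0.3129, P(strain 3) ≈ 0.3926
After 'present': normaliser = 0.6·0.2945 + 0.15·0.3129 + 0.8·0.3926; P(strain 1) ≈ 0.3286, P(strain 2) ≈ 0.0873, P(strain 3) ≈ 0.5841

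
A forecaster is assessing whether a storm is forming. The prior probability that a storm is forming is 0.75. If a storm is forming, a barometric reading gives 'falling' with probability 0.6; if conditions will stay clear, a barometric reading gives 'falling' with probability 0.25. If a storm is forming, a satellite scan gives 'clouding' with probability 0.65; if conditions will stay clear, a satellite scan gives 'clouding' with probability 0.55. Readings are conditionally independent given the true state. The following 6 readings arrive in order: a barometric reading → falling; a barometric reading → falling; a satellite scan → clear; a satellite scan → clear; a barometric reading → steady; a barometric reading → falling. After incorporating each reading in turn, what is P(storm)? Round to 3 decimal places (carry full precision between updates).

0.930

After a barometric reading='falling': P(storm) = 0.6·0.7500 / (0.6·0.7500 + 0.25·0.2500) ≈ 0.8780
After a barometric reading='falling': P(storm) = 0.6·0.8780 / (0.6·0.8780 + 0.25·0.1220) ≈ 0.9453
After a satellite scan='clear': P(storm) = 0.35·0.9453 / (0.35·0.9453 + 0.45·0.0547) ≈ 0.9307
After a satellite scan='clear': P(storm) = 0.35·0.9307 / (0.35·0.9307 + 0.45·0.0693) ≈ 0.9127
After a barometric reading='steady': P(storm) = 0.4·0.9127 / (0.4·0.9127 + 0.75·0.0873) ≈ 0.8479
After a barometric reading='falling': P(storm) = 0.6·0.8479 / (0.6·0.8479 + 0.25·0.1521) ≈ 0.9305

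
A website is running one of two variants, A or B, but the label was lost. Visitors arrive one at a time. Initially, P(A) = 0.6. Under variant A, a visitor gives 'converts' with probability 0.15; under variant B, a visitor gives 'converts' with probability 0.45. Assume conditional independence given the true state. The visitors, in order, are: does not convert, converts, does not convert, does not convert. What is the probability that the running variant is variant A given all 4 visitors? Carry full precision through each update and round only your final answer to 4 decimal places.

0.6486

Each posterior becomes the prior for the next update.
After 'does not convert': P(A) = 0.85·0.6000 / (0.85·0.6000 + 0.55·0.4000) ≈ 0.6986
After 'converts': P(A) = 0.15·0.6986 / (0.15·0.6986 + 0.45·0.3014) ≈ 0.4359
After 'does not convert': P(A) = 0.85·0.4359 / (0.85·0.4359 + 0.55·0.5641) ≈ 0.5443
After 'does not convert': P(A) = 0.85·0.5443 / (0.85·0.5443 + 0.55·0.4557) ≈ 0.6486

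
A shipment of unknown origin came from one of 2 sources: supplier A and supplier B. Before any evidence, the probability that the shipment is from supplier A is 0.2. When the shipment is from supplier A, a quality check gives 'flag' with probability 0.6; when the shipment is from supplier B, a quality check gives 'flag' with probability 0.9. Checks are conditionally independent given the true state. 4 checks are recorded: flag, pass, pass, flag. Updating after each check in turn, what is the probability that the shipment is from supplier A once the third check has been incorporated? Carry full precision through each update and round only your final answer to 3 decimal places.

0.727

Each posterior becomes the prior for the next update.
After 'flag': P(supplier A) = 0.6·0.2000 / (0.6·0.2000 + 0.9·0.8000) ≈ 0.1429
After 'pass': P(supplier A) = 0.4·0.1429 / (0.4·0.1429 + 0.1·0.8571) ≈ 0.4000
After 'pass': P(supplier A) = 0.4·0.4000 / (0.4·0.4000 + 0.1·0.6000) ≈ 0.7273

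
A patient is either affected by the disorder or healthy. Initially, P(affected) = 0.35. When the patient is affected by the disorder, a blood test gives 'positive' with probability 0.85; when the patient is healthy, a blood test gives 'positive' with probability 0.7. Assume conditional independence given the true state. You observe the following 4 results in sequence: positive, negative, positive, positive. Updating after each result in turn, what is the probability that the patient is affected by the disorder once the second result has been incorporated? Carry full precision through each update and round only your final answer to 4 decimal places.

Each posterior becomes the prior for the next update.
After 'positive': P(affected) = 0.85·0.3500 / (0.85·0.3500 + 0.7·0.6500) ≈ 0.3953
After 'negative': P(affected) = 0.15·0.3953 / (0.15·0.3953 + 0.3·0.6047) ≈ 0.2464

0.2464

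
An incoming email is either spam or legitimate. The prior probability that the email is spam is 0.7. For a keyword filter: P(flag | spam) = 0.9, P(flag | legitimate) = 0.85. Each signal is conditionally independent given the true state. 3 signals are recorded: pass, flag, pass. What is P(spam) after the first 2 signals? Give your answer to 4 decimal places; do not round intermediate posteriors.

After 'pass': P(spam) = 0.1·0.7000 / (0.1·0.7000 + 0.15·0.3000) ≈ 0.6087
After 'flag': P(spam) = 0.9·0.6087 / (0.9·0.6087 + 0.85·0.3913) ≈ 0.6222

0.6222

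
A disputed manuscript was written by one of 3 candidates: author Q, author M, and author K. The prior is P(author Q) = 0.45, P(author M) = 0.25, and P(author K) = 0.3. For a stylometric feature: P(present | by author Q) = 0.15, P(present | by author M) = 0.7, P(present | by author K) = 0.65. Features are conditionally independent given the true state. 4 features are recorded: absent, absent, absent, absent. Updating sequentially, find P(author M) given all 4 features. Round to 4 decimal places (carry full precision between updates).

After 'absent': normaliser = 0.85·0.4500 + 0.3·0.2500 + 0.35·0.3000; P(author Q) ≈ 0.6800, P(author M) ≈ 0.1333, P(author K) ≈ 0.1867
After 'absent': normaliser = 0.85·0.6800 + 0.3·0.1333 + 0.35·0.1867; P(author Q) ≈ 0.8459, P(author M) ≈ 0.0585, P(author K) ≈ 0.0956
After 'absent': normaliser = 0.85·0.8459 + 0.3·0.0585 + 0.35·0.0956; P(author Q) ≈ 0.9337, P(author M) ≈ 0.0228, P(author K) ≈ 0.0435
After 'absent': normaliser = 0.85·0.9337 + 0.3·0.0228 + 0.35·0.0435; P(author Q) ≈ 0.9730, P(author M) ≈ 0.0084, P(author K) ≈ 0.0186

0.0084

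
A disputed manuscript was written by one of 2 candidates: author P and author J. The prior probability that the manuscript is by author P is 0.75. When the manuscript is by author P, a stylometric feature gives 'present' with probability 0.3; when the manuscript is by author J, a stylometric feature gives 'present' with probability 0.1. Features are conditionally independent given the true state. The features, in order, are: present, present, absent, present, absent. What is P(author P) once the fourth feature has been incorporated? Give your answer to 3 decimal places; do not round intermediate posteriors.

0.984

After 'present': P(author P) = 0.3·0.7500 / (0.3·0.7500 + 0.1·0.2500) ≈ 0.9000
After 'present': P(author P) = 0.3·0.9000 / (0.3·0.9000 + 0.1·0.1000) ≈ 0.9643
After 'absent': P(author P) = 0.7·0.9643 / (0.7·0.9643 + 0.9·0.0357) ≈ 0.9545
After 'present': P(author P) = 0.3·0.9545 / (0.3·0.9545 + 0.1·0.0455) ≈ 0.9844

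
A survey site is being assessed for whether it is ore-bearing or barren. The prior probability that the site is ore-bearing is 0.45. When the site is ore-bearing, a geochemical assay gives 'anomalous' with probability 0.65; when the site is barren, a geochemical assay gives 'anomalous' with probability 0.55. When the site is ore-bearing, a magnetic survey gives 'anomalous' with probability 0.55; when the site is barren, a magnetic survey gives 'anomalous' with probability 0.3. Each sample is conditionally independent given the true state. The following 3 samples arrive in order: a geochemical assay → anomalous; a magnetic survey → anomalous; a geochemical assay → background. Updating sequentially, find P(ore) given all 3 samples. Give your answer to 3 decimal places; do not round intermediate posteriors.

0.580

After a geochemical assay='anomalous': P(ore) = 0.65·0.4500 / (0.65·0.4500 + 0.55·0.5500) ≈ 0.4916
After a magnetic survey='anomalous': P(ore) = 0.55·0.4916 / (0.55·0.4916 + 0.3·0.5084) ≈ 0.6393
After a geochemical assay='background': P(ore) = 0.35·0.6393 / (0.35·0.6393 + 0.45·0.3607) ≈ 0.5796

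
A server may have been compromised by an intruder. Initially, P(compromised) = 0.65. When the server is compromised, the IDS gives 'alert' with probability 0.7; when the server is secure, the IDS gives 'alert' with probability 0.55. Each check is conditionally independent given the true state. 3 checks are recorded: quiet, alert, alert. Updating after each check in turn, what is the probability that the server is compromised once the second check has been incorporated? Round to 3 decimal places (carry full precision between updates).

0.612

Each posterior becomes the prior for the next update.
After 'quiet': P(compromised) = 0.3·0.6500 / (0.3·0.6500 + 0.45·0.3500) ≈ 0.5532
After 'alert': P(compromised) = 0.7·0.5532 / (0.7·0.5532 + 0.55·0.4468) ≈ 0.6118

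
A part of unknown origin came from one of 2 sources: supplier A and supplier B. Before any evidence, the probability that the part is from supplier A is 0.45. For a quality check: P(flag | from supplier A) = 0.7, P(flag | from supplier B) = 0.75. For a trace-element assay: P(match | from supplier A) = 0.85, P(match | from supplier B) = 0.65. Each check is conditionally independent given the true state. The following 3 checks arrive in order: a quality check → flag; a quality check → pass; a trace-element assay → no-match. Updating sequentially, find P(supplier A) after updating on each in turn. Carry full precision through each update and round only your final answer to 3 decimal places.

0.282

Each posterior becomes the prior for the next update.
After a quality check='flag': P(supplier A) = 0.7·0.4500 / (0.7·0.4500 + 0.75·0.5500) ≈ 0.4330
After a quality check='pass': P(supplier A) = 0.3·0.4330 / (0.3·0.4330 + 0.25·0.5670) ≈ 0.4782
After a trace-element assay='no-match': P(supplier A) = 0.15·0.4782 / (0.15·0.4782 + 0.35·0.5218) ≈ 0.2820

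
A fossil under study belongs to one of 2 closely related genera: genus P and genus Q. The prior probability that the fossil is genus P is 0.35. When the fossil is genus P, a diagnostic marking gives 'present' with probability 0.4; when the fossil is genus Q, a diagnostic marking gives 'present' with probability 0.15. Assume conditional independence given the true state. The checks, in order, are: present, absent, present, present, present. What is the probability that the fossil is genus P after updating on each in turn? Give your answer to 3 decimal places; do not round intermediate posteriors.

Apply Bayes' rule sequentially, carrying P(genus P) forward.
After 'present': P(genus P) = 0.4·0.3500 / (0.4·0.3500 + 0.15·0.6500) ≈ 0.5895
After 'absent': P(genus P) = 0.6·0.5895 / (0.6·0.5895 + 0.85·0.4105) ≈ 0.5034
After 'present': P(genus P) = 0.4·0.5034 / (0.4·0.5034 + 0.15·0.4966) ≈ 0.7299
After 'present': P(genus P) = 0.4·0.7299 / (0.4·0.7299 + 0.15·0.2701) ≈ 0.8782
After 'present': P(genus P) = 0.4·0.8782 / (0.4·0.8782 + 0.15·0.1218) ≈ 0.9505

0.951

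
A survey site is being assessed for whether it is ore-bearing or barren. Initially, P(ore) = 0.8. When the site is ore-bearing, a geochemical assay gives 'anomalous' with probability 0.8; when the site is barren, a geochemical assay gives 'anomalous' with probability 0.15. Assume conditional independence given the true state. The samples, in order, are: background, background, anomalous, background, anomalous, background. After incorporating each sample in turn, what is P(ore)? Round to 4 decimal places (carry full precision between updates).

After 'background': P(ore) = 0.2·0.8000 / (0.2·0.8000 + 0.85·0.2000) ≈ 0.4848
After 'background': P(ore) = 0.2·0.4848 / (0.2·0.4848 + 0.85·0.5152) ≈ 0.1813
After 'anomalous': P(ore) = 0.8·0.1813 / (0.8·0.1813 + 0.15·0.8187) ≈ 0.5415
After 'background': P(ore) = 0.2·0.5415 / (0.2·0.5415 + 0.85·0.4585) ≈ 0.2175
After 'anomalous': P(ore) = 0.8·0.2175 / (0.8·0.2175 + 0.15·0.7825) ≈ 0.5971
After 'background': P(ore) = 0.2·0.5971 / (0.2·0.5971 + 0.85·0.4029) ≈ 0.2586

0.2586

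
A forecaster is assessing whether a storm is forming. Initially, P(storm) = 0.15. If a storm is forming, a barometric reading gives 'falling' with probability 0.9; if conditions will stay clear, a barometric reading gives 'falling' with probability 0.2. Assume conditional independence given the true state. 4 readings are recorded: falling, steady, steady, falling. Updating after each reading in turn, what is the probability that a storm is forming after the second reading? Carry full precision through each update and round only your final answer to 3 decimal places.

0.090

After 'falling': P(storm) = 0.9·0.1500 / (0.9·0.1500 + 0.2·0.8500) ≈ 0.4426
After 'steady': P(storm) = 0.1·0.4426 / (0.1·0.4426 + 0.8·0.5574) ≈ 0.0903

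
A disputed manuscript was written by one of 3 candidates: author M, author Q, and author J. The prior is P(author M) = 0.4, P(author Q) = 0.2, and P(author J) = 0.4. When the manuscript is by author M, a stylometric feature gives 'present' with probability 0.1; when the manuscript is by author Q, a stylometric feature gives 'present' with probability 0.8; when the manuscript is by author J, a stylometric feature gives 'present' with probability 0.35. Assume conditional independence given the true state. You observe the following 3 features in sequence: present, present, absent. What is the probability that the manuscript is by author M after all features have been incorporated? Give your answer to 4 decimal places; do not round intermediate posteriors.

After 'present': normaliser = 0.1·0.4000 + 0.8·0.2000 + 0.35·0.4000; P(author M) ≈ 0.1176, P(author Q) ≈ 0.4706, P(author J) ≈ 0.4118
After 'present': normaliser = 0.1·0.1176 + 0.8·0.4706 + 0.35·0.4118; P(author M) ≈ 0.0221, P(author Q) ≈ 0.7072, P(author J) ≈ 0.2707
After 'absent': normaliser = 0.9·0.0221 + 0.2·0.7072 + 0.65·0.2707; P(author M) ≈ 0.0590, P(author Q) ≈ 0.4193, P(author J) ≈ 0.5217

0.0590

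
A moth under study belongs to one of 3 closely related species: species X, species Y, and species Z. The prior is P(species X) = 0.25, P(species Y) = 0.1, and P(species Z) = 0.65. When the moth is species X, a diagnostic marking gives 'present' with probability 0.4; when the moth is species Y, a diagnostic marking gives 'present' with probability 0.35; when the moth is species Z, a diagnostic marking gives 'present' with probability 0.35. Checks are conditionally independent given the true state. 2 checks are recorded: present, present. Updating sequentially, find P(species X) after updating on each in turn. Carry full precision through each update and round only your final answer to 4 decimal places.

0.3033

After 'present': normaliser = 0.4·0.2500 + 0.35·0.1000 + 0.35·0.6500; P(species X) ≈ 0.2759, P(species Y) ≈ 0.0966, P(species Z) ≈ 0.6276
After 'present': normaliser = 0.4·0.2759 + 0.35·0.0966 + 0.35·0.6276; P(species X) ≈ 0.3033, P(species Y) ≈ 0.0929, P(species Z) ≈ 0.6038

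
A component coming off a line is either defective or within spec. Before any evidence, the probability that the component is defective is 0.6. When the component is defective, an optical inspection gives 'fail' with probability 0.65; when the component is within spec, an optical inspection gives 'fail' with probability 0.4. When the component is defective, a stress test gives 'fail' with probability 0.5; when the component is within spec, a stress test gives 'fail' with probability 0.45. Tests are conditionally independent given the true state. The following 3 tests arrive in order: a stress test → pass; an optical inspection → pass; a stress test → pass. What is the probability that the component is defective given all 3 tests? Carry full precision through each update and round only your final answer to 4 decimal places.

0.4197

After a stress test='pass': P(defective) = 0.5·0.6000 / (0.5·0.6000 + 0.55·0.4000) ≈ 0.5769
After an optical inspection='pass': P(defective) = 0.35·0.5769 / (0.35·0.5769 + 0.6·0.4231) ≈ 0.4430
After a stress test='pass': P(defective) = 0.5·0.4430 / (0.5·0.4430 + 0.55·0.5570) ≈ 0.4197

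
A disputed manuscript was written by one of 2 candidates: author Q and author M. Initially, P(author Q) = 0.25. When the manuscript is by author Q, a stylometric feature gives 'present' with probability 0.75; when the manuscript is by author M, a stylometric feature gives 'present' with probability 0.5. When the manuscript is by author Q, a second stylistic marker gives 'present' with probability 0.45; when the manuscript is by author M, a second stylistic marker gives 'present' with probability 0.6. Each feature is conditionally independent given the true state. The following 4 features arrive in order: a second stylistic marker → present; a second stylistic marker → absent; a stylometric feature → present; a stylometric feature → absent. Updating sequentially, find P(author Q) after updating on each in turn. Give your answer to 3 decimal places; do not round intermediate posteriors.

0.205

After a second stylistic marker='present': P(author Q) = 0.45·0.2500 / (0.45·0.2500 + 0.6·0.7500) ≈ 0.2000
After a second stylistic marker='absent': P(author Q) = 0.55·0.2000 / (0.55·0.2000 + 0.4·0.8000) ≈ 0.2558
After a stylometric feature='present': P(author Q) = 0.75·0.2558 / (0.75·0.2558 + 0.5·0.7442) ≈ 0.3402
After a stylometric feature='absent': P(author Q) = 0.25·0.3402 / (0.25·0.3402 + 0.5·0.6598) ≈ 0.2050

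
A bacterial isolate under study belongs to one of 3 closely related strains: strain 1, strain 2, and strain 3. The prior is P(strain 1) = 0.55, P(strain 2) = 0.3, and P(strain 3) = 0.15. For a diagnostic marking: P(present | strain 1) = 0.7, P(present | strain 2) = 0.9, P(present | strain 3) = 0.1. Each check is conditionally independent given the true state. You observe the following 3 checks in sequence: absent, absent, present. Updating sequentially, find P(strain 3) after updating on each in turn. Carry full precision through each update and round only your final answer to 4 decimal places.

0.2455

After 'absent': normaliser = 0.3·0.5500 + 0.1·0.3000 + 0.9·0.1500; P(strain 1) ≈ 0.5000, P(strain 2) ≈ 0.0909, P(strain 3) ≈ 0.4091
After 'absent': normaliser = 0.3·0.5000 + 0.1·0.0909 + 0.9·0.4091; P(strain 1) ≈ 0.2845, P(strain 2) ≈ 0.0172, P(strain 3) ≈ 0.6983
After 'present': normaliser = 0.7·0.2845 + 0.9·0.0172 + 0.1·0.6983; P(strain 1) ≈ 0.7000, P(strain 2) ≈ 0.0545, P(strain 3) ≈ 0.2455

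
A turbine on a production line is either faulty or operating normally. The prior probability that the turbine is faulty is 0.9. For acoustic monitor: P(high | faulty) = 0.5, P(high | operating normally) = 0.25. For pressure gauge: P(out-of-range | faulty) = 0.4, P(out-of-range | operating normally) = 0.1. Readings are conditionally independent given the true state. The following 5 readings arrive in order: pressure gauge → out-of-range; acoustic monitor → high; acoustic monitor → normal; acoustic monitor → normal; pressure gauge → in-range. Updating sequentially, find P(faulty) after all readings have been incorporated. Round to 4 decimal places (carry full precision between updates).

0.9552

After pressure gauge='out-of-range': P(faulty) = 0.4·0.9000 / (0.4·0.9000 + 0.1·0.1000) ≈ 0.9730
After acoustic monitor='high': P(faulty) = 0.5·0.9730 / (0.5·0.9730 + 0.25·0.0270) ≈ 0.9863
After acoustic monitor='normal': P(faulty) = 0.5·0.9863 / (0.5·0.9863 + 0.75·0.0137) ≈ 0.9796
After acoustic monitor='normal': P(faulty) = 0.5·0.9796 / (0.5·0.9796 + 0.75·0.0204) ≈ 0.9697
After pressure gauge='in-range': P(faulty) = 0.6·0.9697 / (0.6·0.9697 + 0.9·0.0303) ≈ 0.9552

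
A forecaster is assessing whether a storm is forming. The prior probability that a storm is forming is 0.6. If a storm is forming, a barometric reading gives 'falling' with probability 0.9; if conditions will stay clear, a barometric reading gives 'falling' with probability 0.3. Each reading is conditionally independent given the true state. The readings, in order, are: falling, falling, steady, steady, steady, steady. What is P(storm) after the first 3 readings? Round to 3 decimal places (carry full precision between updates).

Apply Bayes' rule sequentially, carrying P(storm) forward.
After 'falling': P(storm) = 0.9·0.6000 / (0.9·0.6000 + 0.3·0.4000) ≈ 0.8182
After 'falling': P(storm) = 0.9·0.8182 / (0.9·0.8182 + 0.3·0.1818) ≈ 0.9310
After 'steady': P(storm) = 0.1·0.9310 / (0.1·0.9310 + 0.7·0.0690) ≈ 0.6585

0.659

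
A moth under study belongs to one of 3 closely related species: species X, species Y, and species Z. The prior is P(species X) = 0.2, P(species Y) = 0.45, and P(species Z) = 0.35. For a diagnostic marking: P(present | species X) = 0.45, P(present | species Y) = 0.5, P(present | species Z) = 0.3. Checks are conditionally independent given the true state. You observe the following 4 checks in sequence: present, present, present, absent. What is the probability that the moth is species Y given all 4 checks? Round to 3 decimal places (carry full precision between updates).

0.628

After 'present': normaliser = 0.45·0.2000 + 0.5·0.4500 + 0.3·0.3500; P(species X) ≈ 0.2143, P(species Y) ≈ 0.5357, P(species Z) ≈ 0.2500
After 'present': normaliser = 0.45·0.2143 + 0.5·0.5357 + 0.3·0.2500; P(species X) ≈ 0.2195, P(species Y) ≈ 0.6098, P(species Z) ≈ 0.1707
After 'present': normaliser = 0.45·0.2195 + 0.5·0.6098 + 0.3·0.1707; P(species X) ≈ 0.2172, P(species Y) ≈ 0.6702, P(species Z) ≈ 0.1126
After 'absent': normaliser = 0.55·0.2172 + 0.5·0.6702 + 0.7·0.1126; P(species X) ≈ 0.2239, P(species Y) ≈ 0.6283, P(species Z) ≈ 0.1478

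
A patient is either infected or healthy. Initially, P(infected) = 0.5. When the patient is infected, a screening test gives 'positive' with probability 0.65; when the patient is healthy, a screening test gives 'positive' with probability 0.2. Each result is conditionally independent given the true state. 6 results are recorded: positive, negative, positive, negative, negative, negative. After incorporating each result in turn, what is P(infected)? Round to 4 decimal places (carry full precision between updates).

0.2790

After 'positive': P(infected) = 0.65·0.5000 / (0.65·0.5000 + 0.2·0.5000) ≈ 0.7647
After 'negative': P(infected) = 0.35·0.7647 / (0.35·0.7647 + 0.8·0.2353) ≈ 0.5871
After 'positive': P(infected) = 0.65·0.5871 / (0.65·0.5871 + 0.2·0.4129) ≈ 0.8221
After 'negative': P(infected) = 0.35·0.8221 / (0.35·0.8221 + 0.8·0.1779) ≈ 0.6691
After 'negative': P(infected) = 0.35·0.6691 / (0.35·0.6691 + 0.8·0.3309) ≈ 0.4694
After 'negative': P(infected) = 0.35·0.4694 / (0.35·0.4694 + 0.8·0.5306) ≈ 0.2790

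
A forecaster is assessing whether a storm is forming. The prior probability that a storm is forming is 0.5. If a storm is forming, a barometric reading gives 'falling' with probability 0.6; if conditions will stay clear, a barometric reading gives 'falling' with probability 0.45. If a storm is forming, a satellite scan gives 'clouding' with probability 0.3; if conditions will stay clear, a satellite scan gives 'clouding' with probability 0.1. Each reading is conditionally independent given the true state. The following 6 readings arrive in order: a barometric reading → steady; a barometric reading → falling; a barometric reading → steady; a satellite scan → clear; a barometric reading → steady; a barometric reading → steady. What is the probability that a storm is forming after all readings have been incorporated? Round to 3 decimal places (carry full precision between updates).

After a barometric reading='steady': P(storm) = 0.4·0.5000 / (0.4·0.5000 + 0.55·0.5000) ≈ 0.4211
After a barometric reading='falling': P(storm) = 0.6·0.4211 / (0.6·0.4211 + 0.45·0.5789) ≈ 0.4923
After a barometric reading='steady': P(storm) = 0.4·0.4923 / (0.4·0.4923 + 0.55·0.5077) ≈ 0.4136
After a satellite scan='clear': P(storm) = 0.7·0.4136 / (0.7·0.4136 + 0.9·0.5864) ≈ 0.3542
After a barometric reading='steady': P(storm) = 0.4·0.3542 / (0.4·0.3542 + 0.55·0.6458) ≈ 0.2852
After a barometric reading='steady': P(storm) = 0.4·0.2852 / (0.4·0.2852 + 0.55·0.7148) ≈ 0.2249

0.225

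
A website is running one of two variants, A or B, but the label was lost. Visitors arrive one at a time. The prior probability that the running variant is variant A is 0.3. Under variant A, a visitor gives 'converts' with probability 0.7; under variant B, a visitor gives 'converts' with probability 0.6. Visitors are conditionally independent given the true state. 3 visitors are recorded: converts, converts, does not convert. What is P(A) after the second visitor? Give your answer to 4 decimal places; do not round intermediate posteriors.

0.3684

After 'converts': P(A) = 0.7·0.3000 / (0.7·0.3000 + 0.6·0.7000) ≈ 0.3333
After 'converts': P(A) = 0.7·0.3333 / (0.7·0.3333 + 0.6·0.6667) ≈ 0.3684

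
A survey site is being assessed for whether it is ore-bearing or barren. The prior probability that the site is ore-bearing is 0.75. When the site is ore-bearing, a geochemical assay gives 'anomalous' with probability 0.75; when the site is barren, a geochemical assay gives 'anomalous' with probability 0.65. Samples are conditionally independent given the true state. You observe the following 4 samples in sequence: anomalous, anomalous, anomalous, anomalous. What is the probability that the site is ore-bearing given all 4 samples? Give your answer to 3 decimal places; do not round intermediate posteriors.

0.842

After 'anomalous': P(ore) = 0.75·0.7500 / (0.75·0.7500 + 0.65·0.2500) ≈ 0.7759
After 'anomalous': P(ore) = 0.75·0.7759 / (0.75·0.7759 + 0.65·0.2241) ≈ 0.7998
After 'anomalous': P(ore) = 0.75·0.7998 / (0.75·0.7998 + 0.65·0.2002) ≈ 0.8217
After 'anomalous': P(ore) = 0.75·0.8217 / (0.75·0.8217 + 0.65·0.1783) ≈ 0.8417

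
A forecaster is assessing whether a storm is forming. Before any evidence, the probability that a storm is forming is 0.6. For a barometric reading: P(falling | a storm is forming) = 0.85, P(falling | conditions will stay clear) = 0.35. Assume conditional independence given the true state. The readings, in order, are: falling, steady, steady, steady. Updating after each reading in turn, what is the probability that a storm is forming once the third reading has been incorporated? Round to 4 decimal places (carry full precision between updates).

0.1625

After 'falling': P(storm) = 0.85·0.6000 / (0.85·0.6000 + 0.35·0.4000) ≈ 0.7846
After 'steady': P(storm) = 0.15·0.7846 / (0.15·0.7846 + 0.65·0.2154) ≈ 0.4567
After 'steady': P(storm) = 0.15·0.4567 / (0.15·0.4567 + 0.65·0.5433) ≈ 0.1625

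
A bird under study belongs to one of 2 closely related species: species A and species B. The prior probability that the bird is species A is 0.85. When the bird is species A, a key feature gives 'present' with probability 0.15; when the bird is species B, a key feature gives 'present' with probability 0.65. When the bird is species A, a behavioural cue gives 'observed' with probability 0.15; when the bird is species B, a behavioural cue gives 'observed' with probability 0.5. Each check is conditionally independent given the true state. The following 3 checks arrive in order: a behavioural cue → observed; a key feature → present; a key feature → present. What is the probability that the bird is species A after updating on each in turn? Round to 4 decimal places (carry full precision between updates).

Each posterior becomes the prior for the next update.
After a behavioural cue='observed': P(species A) = 0.15·0.8500 / (0.15·0.8500 + 0.5·0.1500) ≈ 0.6296
After a key feature='present': P(species A) = 0.15·0.6296 / (0.15·0.6296 + 0.65·0.3704) ≈ 0.2818
After a key feature='present': P(species A) = 0.15·0.2818 / (0.15·0.2818 + 0.65·0.7182) ≈ 0.0830

0.0830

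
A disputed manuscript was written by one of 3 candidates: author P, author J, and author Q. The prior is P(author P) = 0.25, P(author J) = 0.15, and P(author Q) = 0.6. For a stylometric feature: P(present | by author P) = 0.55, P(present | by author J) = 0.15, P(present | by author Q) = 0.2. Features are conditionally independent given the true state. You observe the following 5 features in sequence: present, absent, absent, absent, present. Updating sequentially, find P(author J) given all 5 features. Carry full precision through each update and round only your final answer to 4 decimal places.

After 'present': normaliser = 0.55·0.2500 + 0.15·0.1500 + 0.2·0.6000; P(author P) ≈ 0.4911, P(author J) ≈ 0.0804, P(author Q) ≈ 0.4286
After 'absent': normaliser = 0.45·0.4911 + 0.85·0.0804 + 0.8·0.4286; P(author P) ≈ 0.3496, P(author J) ≈ 0.1081, P(author Q) ≈ 0.5424
After 'absent': normaliser = 0.45·0.3496 + 0.85·0.1081 + 0.8·0.5424; P(author P) ≈ 0.2303, P(author J) ≈ 0.1345, P(author Q) ≈ 0.6352
After 'absent': normaliser = 0.45·0.2303 + 0.85·0.1345 + 0.8·0.6352; P(author P) ≈ 0.1427, P(author J) ≈ 0.1574, P(author Q) ≈ 0.6999
After 'present': normaliser = 0.55·0.1427 + 0.15·0.1574 + 0.2·0.6999; P(author P) ≈ 0.3243, P(author J) ≈ 0.0975, P(author Q) ≈ 0.5782

0.0975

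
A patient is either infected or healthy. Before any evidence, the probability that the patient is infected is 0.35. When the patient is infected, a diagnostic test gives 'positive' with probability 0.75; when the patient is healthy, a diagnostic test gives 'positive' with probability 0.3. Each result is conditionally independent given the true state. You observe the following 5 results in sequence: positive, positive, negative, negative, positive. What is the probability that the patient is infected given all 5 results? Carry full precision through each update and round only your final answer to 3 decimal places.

0.518

After 'positive': P(infected) = 0.75·0.3500 / (0.75·0.3500 + 0.3·0.6500) ≈ 0.5738
After 'positive': P(infected) = 0.75·0.5738 / (0.75·0.5738 + 0.3·0.4262) ≈ 0.7709
After 'negative': P(infected) = 0.25·0.7709 / (0.25·0.7709 + 0.7·0.2291) ≈ 0.5459
After 'negative': P(infected) = 0.25·0.5459 / (0.25·0.5459 + 0.7·0.4541) ≈ 0.3003
After 'positive': P(infected) = 0.75·0.3003 / (0.75·0.3003 + 0.3·0.6997) ≈ 0.5176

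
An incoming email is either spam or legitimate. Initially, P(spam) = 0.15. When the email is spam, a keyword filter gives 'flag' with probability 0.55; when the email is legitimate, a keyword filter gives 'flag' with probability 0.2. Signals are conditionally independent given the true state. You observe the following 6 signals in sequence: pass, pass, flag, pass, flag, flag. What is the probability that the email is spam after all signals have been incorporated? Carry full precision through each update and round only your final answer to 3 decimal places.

0.395

After 'pass': P(spam) = 0.45·0.1500 / (0.45·0.1500 + 0.8·0.8500) ≈ 0.0903
After 'pass': P(spam) = 0.45·0.0903 / (0.45·0.0903 + 0.8·0.9097) ≈ 0.0529
After 'flag': P(spam) = 0.55·0.0529 / (0.55·0.0529 + 0.2·0.9471) ≈ 0.1331
After 'pass': P(spam) = 0.45·0.1331 / (0.45·0.1331 + 0.8·0.8669) ≈ 0.0795
After 'flag': P(spam) = 0.55·0.0795 / (0.55·0.0795 + 0.2·0.9205) ≈ 0.1919
After 'flag': P(spam) = 0.55·0.1919 / (0.55·0.1919 + 0.2·0.8081) ≈ 0.3951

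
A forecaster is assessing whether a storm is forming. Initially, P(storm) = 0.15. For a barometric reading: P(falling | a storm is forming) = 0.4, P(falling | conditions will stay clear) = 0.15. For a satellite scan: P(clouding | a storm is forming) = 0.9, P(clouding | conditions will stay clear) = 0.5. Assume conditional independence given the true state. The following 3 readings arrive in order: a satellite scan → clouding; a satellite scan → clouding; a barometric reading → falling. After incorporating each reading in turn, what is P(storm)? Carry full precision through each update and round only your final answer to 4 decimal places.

0.6039

After a satellite scan='clouding': P(storm) = 0.9·0.1500 / (0.9·0.1500 + 0.5·0.8500) ≈ 0.2411
After a satellite scan='clouding': P(storm) = 0.9·0.2411 / (0.9·0.2411 + 0.5·0.7589) ≈ 0.3638
After a barometric reading='falling': P(storm) = 0.4·0.3638 / (0.4·0.3638 + 0.15·0.6362) ≈ 0.6039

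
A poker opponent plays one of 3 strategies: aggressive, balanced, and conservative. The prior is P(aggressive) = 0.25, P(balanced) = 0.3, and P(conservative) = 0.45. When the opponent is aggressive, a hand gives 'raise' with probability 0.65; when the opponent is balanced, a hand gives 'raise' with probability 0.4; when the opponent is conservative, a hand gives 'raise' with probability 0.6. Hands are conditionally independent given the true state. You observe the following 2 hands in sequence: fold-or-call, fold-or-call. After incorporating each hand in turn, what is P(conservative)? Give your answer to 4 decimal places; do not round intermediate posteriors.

Apply Bayes' rule sequentially, carrying P(conservative) forward.
After 'fold-or-call': normaliser = 0.35·0.2500 + 0.6·0.3000 + 0.4·0.4500; P(aggressive) ≈ 0.1955, P(balanced) ≈ 0.4022, P(conservative) ≈ 0.4022
After 'fold-or-call': normaliser = 0.35·0.1955 + 0.6·0.4022 + 0.4·0.4022; P(aggressive) ≈ 0.1454, P(balanced) ≈ 0.5128, P(conservative) ≈ 0.3418

0.3418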